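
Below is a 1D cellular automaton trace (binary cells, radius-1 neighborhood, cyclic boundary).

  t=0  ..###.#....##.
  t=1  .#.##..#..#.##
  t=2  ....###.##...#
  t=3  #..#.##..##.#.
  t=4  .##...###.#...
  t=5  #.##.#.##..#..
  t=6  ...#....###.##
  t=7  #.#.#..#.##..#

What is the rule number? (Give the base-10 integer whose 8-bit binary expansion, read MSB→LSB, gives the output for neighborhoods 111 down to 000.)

210

  [7] ### => #  t=0,i=3
  [6] ##. => #  t=0,i=4
  [5] #.# => .  t=0,i=5
  [4] #.. => #  t=0,i=7
  [3] .## => .  t=0,i=2
  [2] .#. => .  t=0,i=6
  [1] ..# => #  t=0,i=1
  [0] ... => .  t=0,i=0
  bits 11010010 = 210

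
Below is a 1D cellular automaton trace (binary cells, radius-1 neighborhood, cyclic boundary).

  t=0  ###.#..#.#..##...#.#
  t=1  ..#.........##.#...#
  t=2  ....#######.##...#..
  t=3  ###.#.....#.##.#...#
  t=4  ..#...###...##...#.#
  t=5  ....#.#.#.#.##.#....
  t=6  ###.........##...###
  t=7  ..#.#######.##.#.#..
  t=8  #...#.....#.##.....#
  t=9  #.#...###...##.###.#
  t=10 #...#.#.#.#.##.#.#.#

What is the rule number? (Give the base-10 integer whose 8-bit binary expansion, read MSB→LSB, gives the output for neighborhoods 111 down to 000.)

  nb ###: next=.  (t=0,i=0, bit7=0)
  nb ##.: next=#  (t=0,i=2, bit6=1)
  nb #.#: next=.  (t=0,i=3, bit5=0)
  nb #..: next=.  (t=0,i=5, bit4=0)
  nb .##: next=#  (t=0,i=12, bit3=1)
  nb .#.: next=.  (t=0,i=4, bit2=0)
  nb ..#: next=.  (t=0,i=6, bit1=0)
  nb ...: next=#  (t=0,i=15, bit0=1)
  bits 01001001 = 73

73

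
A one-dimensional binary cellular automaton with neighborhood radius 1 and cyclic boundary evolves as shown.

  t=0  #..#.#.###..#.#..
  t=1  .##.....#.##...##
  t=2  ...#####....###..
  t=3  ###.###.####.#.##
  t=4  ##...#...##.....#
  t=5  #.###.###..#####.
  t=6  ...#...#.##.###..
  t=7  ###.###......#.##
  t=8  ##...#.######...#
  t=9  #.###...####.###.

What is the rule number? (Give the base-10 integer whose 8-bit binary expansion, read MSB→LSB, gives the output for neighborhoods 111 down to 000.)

147

  [7] ### => #  t=0,i=8
  [6] ##. => .  t=0,i=9
  [5] #.# => .  t=0,i=4
  [4] #.. => #  t=0,i=1
  [3] .## => .  t=0,i=7
  [2] .#. => .  t=0,i=0
  [1] ..# => #  t=0,i=2
  [0] ... => #  t=1,i=4
  bits 10010011 = 147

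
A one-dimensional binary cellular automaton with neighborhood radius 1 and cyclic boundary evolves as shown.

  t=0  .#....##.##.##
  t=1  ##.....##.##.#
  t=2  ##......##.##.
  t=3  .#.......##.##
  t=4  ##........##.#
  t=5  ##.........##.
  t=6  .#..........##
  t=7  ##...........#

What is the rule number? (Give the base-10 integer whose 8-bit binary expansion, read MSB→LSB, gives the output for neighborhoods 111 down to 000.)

  ###|#  b7=1 t=1,i=0
  ##.|#  b6=1 t=0,i=7
  #.#|#  b5=1 t=0,i=0
  #..|.  b4=0 t=0,i=2
  .##|.  b3=0 t=0,i=6
  .#.|#  b2=1 t=0,i=1
  ..#|.  b1=0 t=0,i=5
  ...|.  b0=0 t=0,i=3
  bits 11100100 = 228

228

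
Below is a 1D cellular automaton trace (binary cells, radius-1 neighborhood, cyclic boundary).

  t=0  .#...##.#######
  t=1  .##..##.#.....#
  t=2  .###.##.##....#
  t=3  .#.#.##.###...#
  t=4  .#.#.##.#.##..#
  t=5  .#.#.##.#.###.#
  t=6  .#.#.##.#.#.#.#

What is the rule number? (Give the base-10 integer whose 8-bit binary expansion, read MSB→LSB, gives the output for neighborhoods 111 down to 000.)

  ###|.  b7=0 t=0,i=9
  ##.|#  b6=1 t=0,i=6
  #.#|.  b5=0 t=0,i=0
  #..|#  b4=1 t=0,i=2
  .##|#  b3=1 t=0,i=5
  .#.|#  b2=1 t=0,i=1
  ..#|.  b1=0 t=0,i=4
  ...|.  b0=0 t=0,i=3
  bits 01011100 = 92

92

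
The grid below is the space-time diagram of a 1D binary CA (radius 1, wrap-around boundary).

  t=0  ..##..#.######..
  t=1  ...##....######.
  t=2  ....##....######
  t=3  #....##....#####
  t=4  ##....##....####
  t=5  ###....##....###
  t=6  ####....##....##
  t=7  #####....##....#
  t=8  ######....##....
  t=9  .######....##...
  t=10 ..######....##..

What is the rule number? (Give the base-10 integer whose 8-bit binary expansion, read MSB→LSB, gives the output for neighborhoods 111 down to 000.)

208

  ###|#  b7=1 t=0,i=9
  ##.|#  b6=1 t=0,i=3
  #.#|.  b5=0 t=0,i=7
  #..|#  b4=1 t=0,i=4
  .##|.  b3=0 t=0,i=2
  .#.|.  b2=0 t=0,i=6
  ..#|.  b1=0 t=0,i=1
  ...|.  b0=0 t=0,i=0
  bits 11010000 = 208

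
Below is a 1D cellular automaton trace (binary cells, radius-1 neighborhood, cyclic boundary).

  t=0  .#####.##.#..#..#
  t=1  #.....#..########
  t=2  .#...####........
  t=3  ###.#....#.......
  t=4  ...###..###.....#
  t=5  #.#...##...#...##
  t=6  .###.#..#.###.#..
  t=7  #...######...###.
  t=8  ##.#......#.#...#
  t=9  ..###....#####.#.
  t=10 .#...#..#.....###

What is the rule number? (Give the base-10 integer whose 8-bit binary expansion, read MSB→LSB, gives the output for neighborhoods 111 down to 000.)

54

  ### -> .   bit 7 = 0  t=0,i=2
  ##. -> .   bit 6 = 0  t=0,i=5
  #.# -> #   bit 5 = 1  t=0,i=0
  #.. -> #   bit 4 = 1  t=0,i=11
  .## -> .   bit 3 = 0  t=0,i=1
  .#. -> #   bit 2 = 1  t=0,i=10
  ..# -> #   bit 1 = 1  t=0,i=12
  ... -> .   bit 0 = 0  t=1,i=2
  bits 00110110 = 54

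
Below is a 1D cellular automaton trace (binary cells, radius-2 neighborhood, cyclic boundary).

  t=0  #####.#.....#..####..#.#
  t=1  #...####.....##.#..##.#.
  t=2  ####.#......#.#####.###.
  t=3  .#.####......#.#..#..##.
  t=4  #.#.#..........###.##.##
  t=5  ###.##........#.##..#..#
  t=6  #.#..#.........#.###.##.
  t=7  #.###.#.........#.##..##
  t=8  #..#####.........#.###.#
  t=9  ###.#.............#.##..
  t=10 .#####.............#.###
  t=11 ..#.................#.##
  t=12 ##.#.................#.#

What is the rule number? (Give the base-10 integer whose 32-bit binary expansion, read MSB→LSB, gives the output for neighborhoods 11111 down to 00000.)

641661704

  #####|.  b31=0 t=0,i=1
  ####.|.  b30=0 t=0,i=3
  ###.#|#  b29=1 t=0,i=4
  ###..|.  b28=0 t=0,i=18
  ##.##|.  b27=0 t=2,i=19
  ##.#.|#  b26=1 t=0,i=5
  ##..#|#  b25=1 t=0,i=19
  ##...|.  b24=0 t=1,i=8
  #.###|.  b23=0 t=0,i=23
  #.##.|.  b22=0 t=4,i=19
  #.#.#|#  b21=1 t=1,i=22
  #.#..|#  b20=1 t=0,i=6
  #..##|#  b19=1 t=0,i=14
  #..#.|#  b18=1 t=0,i=20
  #...#|#  b17=1 t=1,i=2
  #....|.  b16=0 t=0,i=8
  .####|#  b15=1 t=0,i=0
  .###.|#  b14=1 t=2,i=21
  .##.#|#  b13=1 t=1,i=14
  .##..|#  b12=1 t=3,i=22
  .#.##|#  b11=1 t=0,i=22
  .#.#.|.  b10=0 t=1,i=23
  .#..#|#  b9=1 t=0,i=13
  .#...|#  b8=1 t=0,i=7
  ..###|.  b7=0 t=0,i=15
  ..##.|.  b6=0 t=1,i=13
  ..#.#|.  b5=0 t=0,i=21
  ..#..|.  b4=0 t=0,i=12
  ...##|#  b3=1 t=1,i=3
  ...#.|.  b2=0 t=0,i=11
  ....#|.  b1=0 t=0,i=10
  .....|.  b0=0 t=0,i=9
  bits 00100110001111101111101100001000 = 641661704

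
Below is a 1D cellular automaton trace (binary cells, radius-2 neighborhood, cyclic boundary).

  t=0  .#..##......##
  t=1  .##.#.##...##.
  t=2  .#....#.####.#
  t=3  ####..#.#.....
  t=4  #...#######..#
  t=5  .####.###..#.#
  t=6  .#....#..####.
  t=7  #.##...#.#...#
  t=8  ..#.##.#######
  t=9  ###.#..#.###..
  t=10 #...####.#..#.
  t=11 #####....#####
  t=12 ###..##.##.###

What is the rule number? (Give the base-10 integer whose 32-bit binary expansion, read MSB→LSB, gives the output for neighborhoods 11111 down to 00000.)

  [31] ##### => #  t=4,i=6
  [30] ####. => .  t=2,i=10
  [29] ###.# => .  t=2,i=11
  [28] ###.. => .  t=3,i=3
  [27] ##.## => .  t=5,i=5
  [26] ##.#. => .  t=0,i=0
  [25] ##..# => #  t=1,i=13
  [24] ##... => #  t=0,i=6
  [23] #.### => #  t=2,i=8
  [22] #.##. => #  t=1,i=6
  [21] #.#.# => .  t=1,i=4
  [20] #.#.. => #  t=0,i=1
  [19] #..## => .  t=0,i=3
  [18] #..#. => #  t=3,i=5
  [17] #...# => #  t=1,i=9
  [16] #.... => #  t=0,i=7
  [15] .#### => .  t=2,i=9
  [14] .###. => .  t=5,i=7
  [13] .##.# => .  t=0,i=13
  [12] .##.. => .  t=0,i=5
  [11] .#.## => .  t=1,i=5
  [10] .#.#. => #  t=2,i=0
  [9] .#..# => #  t=0,i=2
  [8] .#... => #  t=2,i=2
  [7] ..### => #  t=3,i=0
  [6] ..##. => #  t=0,i=4
  [5] ..#.# => #  t=2,i=6
  [4] ..#.. => .  t=6,i=1
  [3] ...## => #  t=0,i=11
  [2] ...#. => .  t=2,i=5
  [1] ....# => .  t=0,i=10
  [0] ..... => .  t=0,i=8
  bits 10000011110101110000011111101000 = 2211907560

2211907560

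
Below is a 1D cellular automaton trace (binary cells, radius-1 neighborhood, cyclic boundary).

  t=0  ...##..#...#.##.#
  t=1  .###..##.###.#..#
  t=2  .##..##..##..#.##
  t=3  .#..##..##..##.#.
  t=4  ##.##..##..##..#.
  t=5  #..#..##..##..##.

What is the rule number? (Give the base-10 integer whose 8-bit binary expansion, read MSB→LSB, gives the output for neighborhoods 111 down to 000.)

143

  nb ###: next=#  (t=1,i=2, bit7=1)
  nb ##.: next=.  (t=0,i=4, bit6=0)
  nb #.#: next=.  (t=0,i=12, bit5=0)
  nb #..: next=.  (t=0,i=0, bit4=0)
  nb .##: next=#  (t=0,i=3, bit3=1)
  nb .#.: next=#  (t=0,i=7, bit2=1)
  nb ..#: next=#  (t=0,i=2, bit1=1)
  nb ...: next=#  (t=0,i=1, bit0=1)
  bits 10001111 = 143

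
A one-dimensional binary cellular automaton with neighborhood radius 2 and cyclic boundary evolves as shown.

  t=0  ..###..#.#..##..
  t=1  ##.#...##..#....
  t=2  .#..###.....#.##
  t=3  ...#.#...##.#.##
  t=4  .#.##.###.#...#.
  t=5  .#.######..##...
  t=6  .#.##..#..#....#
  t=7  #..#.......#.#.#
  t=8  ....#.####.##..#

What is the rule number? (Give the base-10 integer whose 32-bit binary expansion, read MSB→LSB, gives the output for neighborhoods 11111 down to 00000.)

  [31] ##### => .  t=5,i=5
  [30] ####. => #  t=5,i=7
  [29] ###.# => #  t=4,i=8
  [28] ###.. => .  t=0,i=4
  [27] ##.## => #  t=4,i=5
  [26] ##.#. => .  t=1,i=2
  [25] ##..# => .  t=0,i=5
  [24] ##... => .  t=0,i=14
  [23] #.### => #  t=4,i=6
  [22] #.##. => #  t=2,i=14
  [21] #.#.# => .  t=3,i=12
  [20] #.#.. => .  t=0,i=9
  [19] #..## => #  t=0,i=11
  [18] #..#. => .  t=0,i=6
  [17] #...# => #  t=1,i=5
  [16] #.... => .  t=0,i=15
  [15] .#### => #  t=5,i=4
  [14] .###. => #  t=0,i=3
  [13] .##.# => #  t=1,i=1
  [12] .##.. => .  t=0,i=13
  [11] .#.## => .  t=2,i=13
  [10] .#.#. => #  t=0,i=8
  [9] .#..# => .  t=0,i=10
  [8] .#... => #  t=1,i=4
  [7] ..### => .  t=0,i=2
  [6] ..##. => .  t=0,i=12
  [5] ..#.# => #  t=0,i=7
  [4] ..#.. => .  t=1,i=11
  [3] ...## => #  t=0,i=1
  [2] ...#. => .  t=2,i=11
  [1] ....# => #  t=0,i=0
  [0] ..... => #  t=2,i=9
  bits 01101000110010101110010100101011 = 1758127403

1758127403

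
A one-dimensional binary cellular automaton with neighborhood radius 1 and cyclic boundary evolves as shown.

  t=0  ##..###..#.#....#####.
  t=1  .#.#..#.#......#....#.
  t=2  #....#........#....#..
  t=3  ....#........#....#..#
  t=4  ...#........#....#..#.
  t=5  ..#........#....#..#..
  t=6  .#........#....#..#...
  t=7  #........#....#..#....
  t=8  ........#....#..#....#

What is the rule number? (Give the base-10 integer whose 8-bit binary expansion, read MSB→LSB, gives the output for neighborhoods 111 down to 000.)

66

  ### -> .   bit 7 = 0  t=0,i=5
  ##. -> #   bit 6 = 1  t=0,i=1
  #.# -> .   bit 5 = 0  t=0,i=10
  #.. -> .   bit 4 = 0  t=0,i=2
  .## -> .   bit 3 = 0  t=0,i=0
  .#. -> .   bit 2 = 0  t=0,i=9
  ..# -> #   bit 1 = 1  t=0,i=3
  ... -> .   bit 0 = 0  t=0,i=13
  bits 01000010 = 66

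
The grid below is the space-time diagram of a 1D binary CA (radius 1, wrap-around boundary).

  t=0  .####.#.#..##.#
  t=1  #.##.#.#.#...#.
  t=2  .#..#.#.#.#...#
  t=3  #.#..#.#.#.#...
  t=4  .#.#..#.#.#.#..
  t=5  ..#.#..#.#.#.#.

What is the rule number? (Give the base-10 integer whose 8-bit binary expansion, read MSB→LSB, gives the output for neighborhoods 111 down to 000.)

  ### -> #   bit 7 = 1  t=0,i=2
  ##. -> .   bit 6 = 0  t=0,i=4
  #.# -> #   bit 5 = 1  t=0,i=0
  #.. -> #   bit 4 = 1  t=0,i=9
  .## -> .   bit 3 = 0  t=0,i=1
  .#. -> .   bit 2 = 0  t=0,i=6
  ..# -> .   bit 1 = 0  t=0,i=10
  ... -> .   bit 0 = 0  t=1,i=11
  bits 10110000 = 176

176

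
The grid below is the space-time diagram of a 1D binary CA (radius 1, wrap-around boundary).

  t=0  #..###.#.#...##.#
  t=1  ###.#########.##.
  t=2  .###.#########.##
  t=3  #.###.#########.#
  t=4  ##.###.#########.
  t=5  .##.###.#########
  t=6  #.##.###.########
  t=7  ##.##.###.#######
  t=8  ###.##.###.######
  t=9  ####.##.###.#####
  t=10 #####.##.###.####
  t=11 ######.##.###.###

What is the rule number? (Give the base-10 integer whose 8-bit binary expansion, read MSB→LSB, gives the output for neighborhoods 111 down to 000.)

  ###|#  b7=1 t=0,i=4
  ##.|#  b6=1 t=0,i=0
  #.#|#  b5=1 t=0,i=6
  #..|#  b4=1 t=0,i=1
  .##|.  b3=0 t=0,i=3
  .#.|#  b2=1 t=0,i=7
  ..#|#  b1=1 t=0,i=2
  ...|#  b0=1 t=0,i=11
  bits 11110111 = 247

247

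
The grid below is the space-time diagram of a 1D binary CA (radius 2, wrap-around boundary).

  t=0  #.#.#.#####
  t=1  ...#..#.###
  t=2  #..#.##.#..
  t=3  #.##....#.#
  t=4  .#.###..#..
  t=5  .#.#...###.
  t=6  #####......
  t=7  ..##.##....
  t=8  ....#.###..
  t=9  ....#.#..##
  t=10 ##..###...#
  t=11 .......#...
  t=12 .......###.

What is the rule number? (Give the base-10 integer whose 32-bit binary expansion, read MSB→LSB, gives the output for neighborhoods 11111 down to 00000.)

  nb #####: next=#  (t=0,i=8, bit31=1)
  nb ####.: next=#  (t=0,i=10, bit30=1)
  nb ###.#: next=.  (t=0,i=0, bit29=0)
  nb ###..: next=.  (t=1,i=10, bit28=0)
  nb ##.##: next=#  (t=3,i=1, bit27=1)
  nb ##.#.: next=.  (t=0,i=1, bit26=0)
  nb ##..#: next=.  (t=4,i=6, bit25=0)
  nb ##...: next=#  (t=1,i=0, bit24=1)
  nb #.###: next=#  (t=0,i=6, bit23=1)
  nb #.##.: next=.  (t=2,i=5, bit22=0)
  nb #.#.#: next=.  (t=0,i=2, bit21=0)
  nb #.#..: next=#  (t=2,i=8, bit20=1)
  nb #..##: next=.  (t=9,i=8, bit19=0)
  nb #..#.: next=#  (t=1,i=5, bit18=1)
  nb #...#: next=.  (t=1,i=1, bit17=0)
  nb #....: next=#  (t=3,i=5, bit16=1)
  nb .####: next=.  (t=0,i=7, bit15=0)
  nb .###.: next=.  (t=1,i=9, bit14=0)
  nb .##.#: next=.  (t=2,i=6, bit13=0)
  nb .##..: next=#  (t=3,i=3, bit12=1)
  nb .#.##: next=.  (t=0,i=5, bit11=0)
  nb .#.#.: next=#  (t=0,i=3, bit10=1)
  nb .#..#: next=.  (t=1,i=4, bit9=0)
  nb .#...: next=#  (t=4,i=9, bit8=1)
  nb ..###: next=.  (t=5,i=7, bit7=0)
  nb ..##.: next=.  (t=7,i=2, bit6=0)
  nb ..#.#: next=#  (t=1,i=6, bit5=1)
  nb ..#..: next=#  (t=1,i=3, bit4=1)
  nb ...##: next=.  (t=5,i=6, bit3=0)
  nb ...#.: next=.  (t=1,i=2, bit2=0)
  nb ....#: next=.  (t=3,i=6, bit1=0)
  nb .....: next=.  (t=6,i=7, bit0=0)
  bits 11001001100101010001010100110000 = 3381990704

3381990704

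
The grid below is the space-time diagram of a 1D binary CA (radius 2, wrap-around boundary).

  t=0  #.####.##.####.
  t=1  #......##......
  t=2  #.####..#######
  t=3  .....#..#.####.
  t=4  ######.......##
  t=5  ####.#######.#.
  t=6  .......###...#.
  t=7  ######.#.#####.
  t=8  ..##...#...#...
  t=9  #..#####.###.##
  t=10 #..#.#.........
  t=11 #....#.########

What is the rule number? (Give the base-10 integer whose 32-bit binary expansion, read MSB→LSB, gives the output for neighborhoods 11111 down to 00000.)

2440245399

  #####|#  b31=1 t=2,i=10
  ####.|.  b30=0 t=0,i=4
  ###.#|.  b29=0 t=0,i=5
  ###..|#  b28=1 t=2,i=5
  ##.##|.  b27=0 t=0,i=6
  ##.#.|.  b26=0 t=0,i=14
  ##..#|.  b25=0 t=2,i=6
  ##...|#  b24=1 t=1,i=9
  #.###|.  b23=0 t=0,i=2
  #.##.|#  b22=1 t=0,i=7
  #.#.#|#  b21=1 t=0,i=0
  #.#..|#  b20=1 t=10,i=5
  #..##|.  b19=0 t=2,i=7
  #..#.|.  b18=0 t=3,i=7
  #...#|#  b17=1 t=6,i=11
  #....|#  b16=1 t=1,i=2
  .####|.  b15=0 t=0,i=3
  .###.|.  b14=0 t=6,i=8
  .##.#|#  b13=1 t=0,i=8
  .##..|#  b12=1 t=1,i=8
  .#.##|.  b11=0 t=0,i=1
  .#.#.|.  b10=0 t=10,i=4
  .#..#|.  b9=0 t=3,i=6
  .#...|.  b8=0 t=1,i=1
  ..###|#  b7=1 t=2,i=8
  ..##.|.  b6=0 t=1,i=7
  ..#.#|.  b5=0 t=3,i=8
  ..#..|#  b4=1 t=1,i=0
  ...##|.  b3=0 t=1,i=6
  ...#.|#  b2=1 t=1,i=14
  ....#|#  b1=1 t=1,i=5
  .....|#  b0=1 t=1,i=3
  bits 10010001011100110011000010010111 = 2440245399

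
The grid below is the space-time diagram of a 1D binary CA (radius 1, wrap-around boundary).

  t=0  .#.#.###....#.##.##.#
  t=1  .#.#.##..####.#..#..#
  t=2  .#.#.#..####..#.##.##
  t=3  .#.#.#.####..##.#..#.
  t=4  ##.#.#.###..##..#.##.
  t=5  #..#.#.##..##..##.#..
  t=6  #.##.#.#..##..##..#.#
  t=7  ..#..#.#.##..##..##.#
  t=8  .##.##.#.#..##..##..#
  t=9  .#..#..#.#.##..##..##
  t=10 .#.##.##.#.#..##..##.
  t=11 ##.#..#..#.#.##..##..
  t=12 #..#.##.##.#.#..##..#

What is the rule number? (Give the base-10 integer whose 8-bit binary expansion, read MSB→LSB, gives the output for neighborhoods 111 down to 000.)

143

  nb ###: next=#  (t=0,i=6, bit7=1)
  nb ##.: next=.  (t=0,i=7, bit6=0)
  nb #.#: next=.  (t=0,i=0, bit5=0)
  nb #..: next=.  (t=0,i=8, bit4=0)
  nb .##: next=#  (t=0,i=5, bit3=1)
  nb .#.: next=#  (t=0,i=1, bit2=1)
  nb ..#: next=#  (t=0,i=11, bit1=1)
  nb ...: next=#  (t=0,i=9, bit0=1)
  bits 10001111 = 143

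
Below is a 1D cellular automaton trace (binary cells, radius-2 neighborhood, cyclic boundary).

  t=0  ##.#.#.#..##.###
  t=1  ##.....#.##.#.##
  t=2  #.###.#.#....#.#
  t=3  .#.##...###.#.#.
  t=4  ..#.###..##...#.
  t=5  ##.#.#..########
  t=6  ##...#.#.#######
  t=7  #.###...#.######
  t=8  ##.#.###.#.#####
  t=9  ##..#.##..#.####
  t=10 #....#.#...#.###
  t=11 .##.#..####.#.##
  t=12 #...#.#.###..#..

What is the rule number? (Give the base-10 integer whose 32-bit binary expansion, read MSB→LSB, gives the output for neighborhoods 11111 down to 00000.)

  [31] ##### => #  t=0,i=15
  [30] ####. => #  t=0,i=0
  [29] ###.# => #  t=0,i=1
  [28] ###.. => .  t=1,i=1
  [27] ##.## => #  t=0,i=12
  [26] ##.#. => .  t=0,i=2
  [25] ##..# => .  t=4,i=7
  [24] ##... => #  t=1,i=2
  [23] #.### => .  t=0,i=13
  [22] #.##. => .  t=1,i=9
  [21] #.#.# => .  t=0,i=3
  [20] #.#.. => #  t=0,i=7
  [19] #..## => #  t=0,i=9
  [18] #..#. => .  t=3,i=0
  [17] #...# => #  t=3,i=6
  [16] #.... => #  t=1,i=3
  [15] .#### => #  t=0,i=14
  [14] .###. => #  t=2,i=3
  [13] .##.# => .  t=0,i=11
  [12] .##.. => #  t=3,i=4
  [11] .#.## => #  t=1,i=8
  [10] .#.#. => .  t=0,i=4
  [9] .#..# => .  t=0,i=8
  [8] .#... => #  t=2,i=9
  [7] ..### => .  t=3,i=8
  [6] ..##. => #  t=0,i=10
  [5] ..#.# => .  t=1,i=7
  [4] ..#.. => #  t=4,i=14
  [3] ...## => .  t=3,i=7
  [2] ...#. => #  t=1,i=6
  [1] ....# => .  t=1,i=5
  [0] ..... => #  t=1,i=4
  bits 11101001000110111101100101010101 = 3910916437

3910916437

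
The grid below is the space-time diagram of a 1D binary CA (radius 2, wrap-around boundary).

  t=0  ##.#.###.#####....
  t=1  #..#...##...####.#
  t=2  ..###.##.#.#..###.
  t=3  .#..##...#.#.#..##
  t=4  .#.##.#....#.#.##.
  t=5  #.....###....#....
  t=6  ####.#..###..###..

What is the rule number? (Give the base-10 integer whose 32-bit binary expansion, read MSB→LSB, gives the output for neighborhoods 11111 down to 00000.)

2034041177

  #####|.  b31=0 t=0,i=11
  ####.|#  b30=1 t=0,i=12
  ###.#|#  b29=1 t=0,i=7
  ###..|#  b28=1 t=0,i=13
  ##.##|#  b27=1 t=0,i=8
  ##.#.|.  b26=0 t=0,i=2
  ##..#|.  b25=0 t=1,i=1
  ##...|#  b24=1 t=0,i=14
  #.###|.  b23=0 t=0,i=5
  #.##.|.  b22=0 t=1,i=17
  #.#.#|#  b21=1 t=0,i=3
  #.#..|#  b20=1 t=2,i=11
  #..##|#  b19=1 t=2,i=13
  #..#.|#  b18=1 t=1,i=2
  #...#|.  b17=0 t=1,i=5
  #....|#  b16=1 t=0,i=15
  .####|.  b15=0 t=0,i=10
  .###.|.  b14=0 t=0,i=6
  .##.#|.  b13=0 t=0,i=1
  .##..|.  b12=0 t=1,i=0
  .#.##|.  b11=0 t=0,i=4
  .#.#.|.  b10=0 t=2,i=10
  .#..#|.  b9=0 t=2,i=12
  .#...|#  b8=1 t=1,i=4
  ..###|.  b7=0 t=1,i=12
  ..##.|#  b6=1 t=0,i=0
  ..#.#|.  b5=0 t=3,i=9
  ..#..|#  b4=1 t=1,i=3
  ...##|#  b3=1 t=0,i=17
  ...#.|.  b2=0 t=3,i=8
  ....#|.  b1=0 t=0,i=16
  .....|#  b0=1 t=5,i=3
  bits 01111001001111010000000101011001 = 2034041177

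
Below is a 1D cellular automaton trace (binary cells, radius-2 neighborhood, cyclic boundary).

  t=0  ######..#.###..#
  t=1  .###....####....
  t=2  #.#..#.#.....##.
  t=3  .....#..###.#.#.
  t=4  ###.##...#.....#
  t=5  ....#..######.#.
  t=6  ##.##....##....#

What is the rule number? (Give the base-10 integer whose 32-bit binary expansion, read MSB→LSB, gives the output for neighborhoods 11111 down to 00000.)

  nb #####: next=#  (t=0,i=1, bit31=1)
  nb ####.: next=.  (t=0,i=4, bit30=0)
  nb ###.#: next=.  (t=3,i=10, bit29=0)
  nb ###..: next=.  (t=0,i=5, bit28=0)
  nb ##.##: next=.  (t=4,i=3, bit27=0)
  nb ##.#.: next=.  (t=2,i=15, bit26=0)
  nb ##..#: next=.  (t=0,i=6, bit25=0)
  nb ##...: next=.  (t=1,i=4, bit24=0)
  nb #.###: next=#  (t=0,i=10, bit23=1)
  nb #.##.: next=#  (t=4,i=4, bit22=1)
  nb #.#.#: next=.  (t=2,i=0, bit21=0)
  nb #.#..: next=.  (t=2,i=2, bit20=0)
  nb #..##: next=.  (t=0,i=14, bit19=0)
  nb #..#.: next=.  (t=0,i=7, bit18=0)
  nb #...#: next=#  (t=4,i=7, bit17=1)
  nb #....: next=#  (t=1,i=5, bit16=1)
  nb .####: next=.  (t=0,i=0, bit15=0)
  nb .###.: next=#  (t=0,i=11, bit14=1)
  nb .##.#: next=#  (t=2,i=14, bit13=1)
  nb .##..: next=.  (t=4,i=5, bit12=0)
  nb .#.##: next=#  (t=0,i=9, bit11=1)
  nb .#.#.: next=.  (t=2,i=1, bit10=0)
  nb .#..#: next=.  (t=2,i=3, bit9=0)
  nb .#...: next=#  (t=2,i=8, bit8=1)
  nb ..###: next=.  (t=0,i=15, bit7=0)
  nb ..##.: next=.  (t=2,i=13, bit6=0)
  nb ..#.#: next=#  (t=0,i=8, bit5=1)
  nb ..#..: next=#  (t=3,i=5, bit4=1)
  nb ...##: next=#  (t=1,i=0, bit3=1)
  nb ...#.: next=#  (t=3,i=4, bit2=1)
  nb ....#: next=.  (t=1,i=6, bit1=0)
  nb .....: next=#  (t=1,i=14, bit0=1)
  bits 10000000110000110110100100111101 = 2160290109

2160290109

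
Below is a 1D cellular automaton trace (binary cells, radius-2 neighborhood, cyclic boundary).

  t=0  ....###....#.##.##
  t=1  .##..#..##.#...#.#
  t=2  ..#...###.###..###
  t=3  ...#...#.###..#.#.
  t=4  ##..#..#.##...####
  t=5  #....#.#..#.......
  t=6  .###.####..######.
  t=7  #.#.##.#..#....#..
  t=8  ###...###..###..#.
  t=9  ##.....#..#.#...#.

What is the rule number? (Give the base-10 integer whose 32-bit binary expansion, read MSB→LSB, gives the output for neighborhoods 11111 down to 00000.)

  [31] ##### => .  t=4,i=16
  [30] ####. => #  t=4,i=0
  [29] ###.# => .  t=2,i=8
  [28] ###.. => .  t=0,i=6
  [27] ##.## => #  t=0,i=15
  [26] ##.#. => #  t=1,i=10
  [25] ##..# => .  t=1,i=3
  [24] ##... => .  t=0,i=0
  [23] #.### => #  t=2,i=10
  [22] #.##. => .  t=0,i=13
  [21] #.#.# => #  t=1,i=17
  [20] #.#.. => #  t=1,i=11
  [19] #..## => #  t=1,i=7
  [18] #..#. => .  t=1,i=4
  [17] #...# => .  t=1,i=13
  [16] #.... => #  t=0,i=1
  [15] .#### => .  t=4,i=15
  [14] .###. => #  t=0,i=5
  [13] .##.# => .  t=0,i=14
  [12] .##.. => #  t=0,i=17
  [11] .#.## => .  t=0,i=12
  [10] .#.#. => #  t=1,i=16
  [9] .#..# => #  t=1,i=6
  [8] .#... => #  t=1,i=12
  [7] ..### => .  t=0,i=4
  [6] ..##. => #  t=1,i=8
  [5] ..#.# => #  t=0,i=11
  [4] ..#.. => .  t=1,i=5
  [3] ...## => .  t=0,i=3
  [2] ...#. => .  t=0,i=10
  [1] ....# => #  t=0,i=2
  [0] ..... => #  t=5,i=13
  bits 01001100101110010101011101100011 = 1287214947

1287214947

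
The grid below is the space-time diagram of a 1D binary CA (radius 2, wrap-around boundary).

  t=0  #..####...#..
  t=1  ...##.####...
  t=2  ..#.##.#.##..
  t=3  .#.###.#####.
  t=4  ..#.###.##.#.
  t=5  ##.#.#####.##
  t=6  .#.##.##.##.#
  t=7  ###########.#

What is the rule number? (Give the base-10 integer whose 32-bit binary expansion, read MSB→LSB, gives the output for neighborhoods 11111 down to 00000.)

3111320972

  ##### -> #   bit 31 = 1  t=3,i=9
  ####. -> .   bit 30 = 0  t=0,i=5
  ###.# -> #   bit 29 = 1  t=3,i=5
  ###.. -> #   bit 28 = 1  t=0,i=6
  ##.## -> #   bit 27 = 1  t=1,i=5
  ##.#. -> .   bit 26 = 0  t=2,i=6
  ##..# -> .   bit 25 = 0  t=3,i=12
  ##... -> #   bit 24 = 1  t=0,i=7
  #.### -> .   bit 23 = 0  t=1,i=6
  #.##. -> #   bit 22 = 1  t=2,i=4
  #.#.# -> #   bit 21 = 1  t=2,i=7
  #.#.. -> #   bit 20 = 1  t=4,i=11
  #..## -> .   bit 19 = 0  t=0,i=2
  #..#. -> .   bit 18 = 0  t=0,i=12
  #...# -> #   bit 17 = 1  t=0,i=8
  #.... -> .   bit 16 = 0  t=1,i=11
  .#### -> #   bit 15 = 1  t=0,i=4
  .###. -> #   bit 14 = 1  t=3,i=4
  .##.# -> #   bit 13 = 1  t=1,i=4
  .##.. -> #   bit 12 = 1  t=2,i=10
  .#.## -> #   bit 11 = 1  t=2,i=3
  .#.#. -> #   bit 10 = 1  t=6,i=0
  .#..# -> .   bit 9 = 0  t=0,i=1
  .#... -> #   bit 8 = 1  t=4,i=12
  ..### -> #   bit 7 = 1  t=0,i=3
  ..##. -> .   bit 6 = 0  t=1,i=3
  ..#.# -> .   bit 5 = 0  t=2,i=2
  ..#.. -> .   bit 4 = 0  t=0,i=0
  ...## -> #   bit 3 = 1  t=1,i=2
  ...#. -> #   bit 2 = 1  t=0,i=9
  ....# -> .   bit 1 = 0  t=1,i=1
  ..... -> .   bit 0 = 0  t=1,i=0
  bits 10111001011100101111110110001100 = 3111320972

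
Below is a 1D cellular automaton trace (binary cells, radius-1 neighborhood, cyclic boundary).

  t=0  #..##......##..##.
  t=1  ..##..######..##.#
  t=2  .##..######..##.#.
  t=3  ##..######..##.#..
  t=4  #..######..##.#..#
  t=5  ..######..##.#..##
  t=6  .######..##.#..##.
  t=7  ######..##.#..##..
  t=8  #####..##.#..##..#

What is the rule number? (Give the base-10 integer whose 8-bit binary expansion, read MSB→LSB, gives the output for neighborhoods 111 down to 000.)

171

  ### -> #   bit 7 = 1  t=1,i=7
  ##. -> .   bit 6 = 0  t=0,i=4
  #.# -> #   bit 5 = 1  t=0,i=17
  #.. -> .   bit 4 = 0  t=0,i=1
  .## -> #   bit 3 = 1  t=0,i=3
  .#. -> .   bit 2 = 0  t=0,i=0
  ..# -> #   bit 1 = 1  t=0,i=2
  ... -> #   bit 0 = 1  t=0,i=6
  bits 10101011 = 171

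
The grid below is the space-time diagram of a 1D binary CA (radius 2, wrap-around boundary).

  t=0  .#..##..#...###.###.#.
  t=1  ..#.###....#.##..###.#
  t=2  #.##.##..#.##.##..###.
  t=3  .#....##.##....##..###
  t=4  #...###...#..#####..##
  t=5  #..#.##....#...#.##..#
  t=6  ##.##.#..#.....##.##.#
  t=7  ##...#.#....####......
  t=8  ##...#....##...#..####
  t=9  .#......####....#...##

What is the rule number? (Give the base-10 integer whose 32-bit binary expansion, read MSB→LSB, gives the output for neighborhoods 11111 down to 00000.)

  [31] ##### => #  t=4,i=15
  [30] ####. => .  t=4,i=16
  [29] ###.# => #  t=0,i=14
  [28] ###.. => #  t=1,i=6
  [27] ##.## => .  t=0,i=15
  [26] ##.#. => #  t=0,i=19
  [25] ##..# => #  t=0,i=6
  [24] ##... => .  t=1,i=7
  [23] #.### => .  t=0,i=16
  [22] #.##. => .  t=1,i=13
  [21] #.#.# => .  t=2,i=0
  [20] #.#.. => .  t=0,i=20
  [19] #..## => .  t=0,i=3
  [18] #..#. => .  t=0,i=0
  [17] #...# => .  t=0,i=10
  [16] #.... => .  t=1,i=8
  [15] .#### => .  t=4,i=14
  [14] .###. => #  t=0,i=13
  [13] .##.# => .  t=2,i=3
  [12] .##.. => #  t=0,i=5
  [11] .#.## => #  t=1,i=3
  [10] .#.#. => .  t=7,i=6
  [9] .#..# => #  t=0,i=2
  [8] .#... => .  t=0,i=9
  [7] ..### => .  t=0,i=12
  [6] ..##. => #  t=0,i=4
  [5] ..#.# => #  t=1,i=2
  [4] ..#.. => .  t=0,i=1
  [3] ...## => #  t=0,i=11
  [2] ...#. => .  t=1,i=10
  [1] ....# => #  t=1,i=9
  [0] ..... => #  t=6,i=12
  bits 10110110000000000101101001101011 = 3053476459

3053476459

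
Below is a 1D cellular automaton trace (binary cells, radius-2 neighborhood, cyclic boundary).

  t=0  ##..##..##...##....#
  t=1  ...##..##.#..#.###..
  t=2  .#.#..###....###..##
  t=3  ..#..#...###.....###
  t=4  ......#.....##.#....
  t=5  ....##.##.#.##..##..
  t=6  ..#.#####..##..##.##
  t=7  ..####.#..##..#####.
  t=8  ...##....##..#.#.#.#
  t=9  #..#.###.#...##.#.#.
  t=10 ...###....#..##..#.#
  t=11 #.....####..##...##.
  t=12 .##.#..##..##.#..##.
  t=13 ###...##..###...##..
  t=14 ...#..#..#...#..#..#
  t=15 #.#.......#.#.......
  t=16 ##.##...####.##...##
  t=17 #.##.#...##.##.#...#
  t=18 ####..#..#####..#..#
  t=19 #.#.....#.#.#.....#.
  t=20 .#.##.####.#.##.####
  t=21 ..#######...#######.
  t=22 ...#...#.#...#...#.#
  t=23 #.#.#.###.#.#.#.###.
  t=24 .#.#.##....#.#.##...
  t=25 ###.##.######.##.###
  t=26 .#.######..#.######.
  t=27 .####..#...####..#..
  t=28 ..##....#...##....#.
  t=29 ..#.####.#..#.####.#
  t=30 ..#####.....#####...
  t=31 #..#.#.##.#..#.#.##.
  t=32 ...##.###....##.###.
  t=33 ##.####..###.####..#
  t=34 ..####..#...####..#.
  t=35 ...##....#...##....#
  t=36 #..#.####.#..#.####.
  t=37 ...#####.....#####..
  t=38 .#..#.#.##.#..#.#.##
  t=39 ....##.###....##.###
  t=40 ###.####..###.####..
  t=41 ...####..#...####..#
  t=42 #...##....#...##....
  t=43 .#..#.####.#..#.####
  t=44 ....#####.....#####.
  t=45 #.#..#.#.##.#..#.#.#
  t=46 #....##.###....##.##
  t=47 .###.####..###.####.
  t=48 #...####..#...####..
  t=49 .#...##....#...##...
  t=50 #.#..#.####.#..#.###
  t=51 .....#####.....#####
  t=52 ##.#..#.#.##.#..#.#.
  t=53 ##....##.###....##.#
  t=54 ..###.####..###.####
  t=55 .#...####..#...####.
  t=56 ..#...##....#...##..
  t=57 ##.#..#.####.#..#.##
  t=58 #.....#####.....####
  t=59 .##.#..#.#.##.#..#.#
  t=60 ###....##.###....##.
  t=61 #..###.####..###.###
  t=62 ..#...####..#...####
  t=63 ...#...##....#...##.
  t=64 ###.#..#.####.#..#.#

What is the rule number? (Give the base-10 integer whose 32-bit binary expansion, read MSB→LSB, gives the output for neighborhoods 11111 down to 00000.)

  nb #####: next=.  (t=6,i=6, bit31=0)
  nb ####.: next=#  (t=6,i=7, bit30=1)
  nb ###.#: next=.  (t=7,i=5, bit29=0)
  nb ###..: next=.  (t=0,i=1, bit28=0)
  nb ##.##: next=#  (t=5,i=6, bit27=1)
  nb ##.#.: next=.  (t=1,i=9, bit26=0)
  nb ##..#: next=.  (t=0,i=2, bit25=0)
  nb ##...: next=#  (t=0,i=10, bit24=1)
  nb #.###: next=#  (t=1,i=15, bit23=1)
  nb #.##.: next=#  (t=5,i=7, bit22=1)
  nb #.#.#: next=.  (t=2,i=1, bit21=0)
  nb #.#..: next=.  (t=1,i=10, bit20=0)
  nb #..##: next=#  (t=0,i=3, bit19=1)
  nb #..#.: next=.  (t=1,i=12, bit18=0)
  nb #...#: next=.  (t=0,i=11, bit17=0)
  nb #....: next=#  (t=0,i=16, bit16=1)
  nb .####: next=#  (t=6,i=5, bit15=1)
  nb .###.: next=.  (t=0,i=0, bit14=0)
  nb .##.#: next=#  (t=1,i=8, bit13=1)
  nb .##..: next=.  (t=0,i=5, bit12=0)
  nb .#.##: next=#  (t=1,i=14, bit11=1)
  nb .#.#.: next=#  (t=2,i=2, bit10=1)
  nb .#..#: next=.  (t=1,i=11, bit9=0)
  nb .#...: next=#  (t=3,i=6, bit8=1)
  nb ..###: next=.  (t=0,i=19, bit7=0)
  nb ..##.: next=#  (t=0,i=4, bit6=1)
  nb ..#.#: next=#  (t=1,i=13, bit5=1)
  nb ..#..: next=.  (t=3,i=2, bit4=0)
  nb ...##: next=.  (t=0,i=12, bit3=0)
  nb ...#.: next=#  (t=4,i=5, bit2=1)
  nb ....#: next=#  (t=0,i=17, bit1=1)
  nb .....: next=.  (t=1,i=0, bit0=0)
  bits 01001001110010011010110101100110 = 1237953894

1237953894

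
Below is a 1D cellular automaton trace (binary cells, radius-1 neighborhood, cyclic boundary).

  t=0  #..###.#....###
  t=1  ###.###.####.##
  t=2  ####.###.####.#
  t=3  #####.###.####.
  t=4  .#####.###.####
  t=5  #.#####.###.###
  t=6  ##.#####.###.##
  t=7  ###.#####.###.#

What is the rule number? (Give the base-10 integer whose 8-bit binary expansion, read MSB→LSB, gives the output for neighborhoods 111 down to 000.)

243

  nb ###: next=#  (t=0,i=4, bit7=1)
  nb ##.: next=#  (t=0,i=0, bit6=1)
  nb #.#: next=#  (t=0,i=6, bit5=1)
  nb #..: next=#  (t=0,i=1, bit4=1)
  nb .##: next=.  (t=0,i=3, bit3=0)
  nb .#.: next=.  (t=0,i=7, bit2=0)
  nb ..#: next=#  (t=0,i=2, bit1=1)
  nb ...: next=#  (t=0,i=9, bit0=1)
  bits 11110011 = 243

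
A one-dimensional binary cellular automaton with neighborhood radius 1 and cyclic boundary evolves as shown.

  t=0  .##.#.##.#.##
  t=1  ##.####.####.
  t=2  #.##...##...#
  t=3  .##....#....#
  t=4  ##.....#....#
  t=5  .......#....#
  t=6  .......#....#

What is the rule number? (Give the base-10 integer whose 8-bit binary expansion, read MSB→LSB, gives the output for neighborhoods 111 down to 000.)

  ### -> .   bit 7 = 0  t=1,i=4
  ##. -> .   bit 6 = 0  t=0,i=2
  #.# -> #   bit 5 = 1  t=0,i=0
  #.. -> .   bit 4 = 0  t=2,i=4
  .## -> #   bit 3 = 1  t=0,i=1
  .#. -> #   bit 2 = 1  t=0,i=4
  ..# -> .   bit 1 = 0  t=2,i=6
  ... -> .   bit 0 = 0  t=2,i=5
  bits 00101100 = 44

44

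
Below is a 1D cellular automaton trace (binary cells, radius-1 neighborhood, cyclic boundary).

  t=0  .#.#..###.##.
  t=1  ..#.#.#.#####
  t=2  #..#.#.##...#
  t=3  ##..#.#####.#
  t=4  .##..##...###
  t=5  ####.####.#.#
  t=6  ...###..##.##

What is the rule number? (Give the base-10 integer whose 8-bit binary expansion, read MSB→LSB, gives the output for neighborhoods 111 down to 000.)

  [7] ### => .  t=0,i=7
  [6] ##. => #  t=0,i=8
  [5] #.# => #  t=0,i=2
  [4] #.. => #  t=0,i=4
  [3] .## => #  t=0,i=6
  [2] .#. => .  t=0,i=1
  [1] ..# => .  t=0,i=0
  [0] ... => #  t=2,i=10
  bits 01111001 = 121

121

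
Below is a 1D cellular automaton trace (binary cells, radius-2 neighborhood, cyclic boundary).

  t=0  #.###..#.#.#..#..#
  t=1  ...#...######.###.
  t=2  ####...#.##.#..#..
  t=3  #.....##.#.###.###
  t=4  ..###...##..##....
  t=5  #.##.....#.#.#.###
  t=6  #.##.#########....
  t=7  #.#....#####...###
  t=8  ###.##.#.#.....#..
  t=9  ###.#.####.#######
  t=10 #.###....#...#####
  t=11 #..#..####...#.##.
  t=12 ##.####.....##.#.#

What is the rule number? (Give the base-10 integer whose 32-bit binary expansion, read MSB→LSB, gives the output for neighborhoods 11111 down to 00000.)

2759415479

  [31] ##### => #  t=1,i=9
  [30] ####. => .  t=1,i=11
  [29] ###.# => #  t=1,i=12
  [28] ###.. => .  t=0,i=4
  [27] ##.## => .  t=0,i=1
  [26] ##.#. => #  t=2,i=11
  [25] ##..# => .  t=0,i=5
  [24] ##... => .  t=1,i=17
  [23] #.### => .  t=0,i=2
  [22] #.##. => #  t=2,i=9
  [21] #.#.# => #  t=0,i=9
  [20] #.#.. => #  t=0,i=11
  [19] #..## => #  t=0,i=16
  [18] #..#. => .  t=0,i=6
  [17] #...# => .  t=1,i=5
  [16] #.... => #  t=1,i=0
  [15] .#### => .  t=1,i=8
  [14] .###. => #  t=0,i=3
  [13] .##.# => .  t=0,i=0
  [12] .##.. => #  t=4,i=9
  [11] .#.## => .  t=2,i=8
  [10] .#.#. => #  t=0,i=8
  [9] .#..# => #  t=0,i=12
  [8] .#... => .  t=1,i=4
  [7] ..### => #  t=1,i=7
  [6] ..##. => .  t=0,i=17
  [5] ..#.# => #  t=0,i=7
  [4] ..#.. => #  t=0,i=14
  [3] ...## => .  t=1,i=6
  [2] ...#. => #  t=1,i=2
  [1] ....# => #  t=1,i=1
  [0] ..... => #  t=3,i=3
  bits 10100100011110010101011010110111 = 2759415479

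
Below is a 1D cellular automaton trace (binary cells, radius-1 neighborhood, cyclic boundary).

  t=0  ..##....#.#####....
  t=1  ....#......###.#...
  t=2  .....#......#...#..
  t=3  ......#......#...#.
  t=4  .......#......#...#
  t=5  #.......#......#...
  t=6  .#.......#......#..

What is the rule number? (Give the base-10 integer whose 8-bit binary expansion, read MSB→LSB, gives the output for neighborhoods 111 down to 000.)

  [7] ### => #  t=0,i=11
  [6] ##. => .  t=0,i=3
  [5] #.# => .  t=0,i=9
  [4] #.. => #  t=0,i=4
  [3] .## => .  t=0,i=2
  [2] .#. => .  t=0,i=8
  [1] ..# => .  t=0,i=1
  [0] ... => .  t=0,i=0
  bits 10010000 = 144

144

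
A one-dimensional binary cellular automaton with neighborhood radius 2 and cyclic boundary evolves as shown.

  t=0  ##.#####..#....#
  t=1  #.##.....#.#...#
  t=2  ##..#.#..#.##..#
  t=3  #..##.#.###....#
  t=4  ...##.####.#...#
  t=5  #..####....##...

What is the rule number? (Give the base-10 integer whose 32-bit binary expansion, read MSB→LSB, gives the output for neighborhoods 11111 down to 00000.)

  ##### -> .   bit 31 = 0  t=0,i=5
  ####. -> .   bit 30 = 0  t=0,i=6
  ###.# -> .   bit 29 = 0  t=0,i=1
  ###.. -> .   bit 28 = 0  t=0,i=7
  ##.## -> #   bit 27 = 1  t=0,i=2
  ##.#. -> .   bit 26 = 0  t=3,i=5
  ##..# -> .   bit 25 = 0  t=0,i=8
  ##... -> #   bit 24 = 1  t=1,i=4
  #.### -> #   bit 23 = 1  t=0,i=3
  #.##. -> .   bit 22 = 0  t=1,i=2
  #.#.# -> #   bit 21 = 1  t=3,i=6
  #.#.. -> #   bit 20 = 1  t=1,i=11
  #..## -> .   bit 19 = 0  t=2,i=14
  #..#. -> #   bit 18 = 1  t=0,i=9
  #...# -> .   bit 17 = 0  t=1,i=13
  #.... -> .   bit 16 = 0  t=0,i=12
  .#### -> .   bit 15 = 0  t=0,i=4
  .###. -> #   bit 14 = 1  t=0,i=0
  .##.# -> #   bit 13 = 1  t=1,i=0
  .##.. -> .   bit 12 = 0  t=1,i=3
  .#.## -> #   bit 11 = 1  t=2,i=10
  .#.#. -> .   bit 10 = 0  t=1,i=10
  .#..# -> .   bit 9 = 0  t=2,i=7
  .#... -> #   bit 8 = 1  t=0,i=11
  ..### -> #   bit 7 = 1  t=0,i=15
  ..##. -> #   bit 6 = 1  t=1,i=15
  ..#.# -> #   bit 5 = 1  t=1,i=9
  ..#.. -> .   bit 4 = 0  t=0,i=10
  ...## -> .   bit 3 = 0  t=0,i=14
  ...#. -> .   bit 2 = 0  t=1,i=8
  ....# -> .   bit 1 = 0  t=0,i=13
  ..... -> #   bit 0 = 1  t=1,i=6
  bits 00001001101101000110100111100001 = 162818529

162818529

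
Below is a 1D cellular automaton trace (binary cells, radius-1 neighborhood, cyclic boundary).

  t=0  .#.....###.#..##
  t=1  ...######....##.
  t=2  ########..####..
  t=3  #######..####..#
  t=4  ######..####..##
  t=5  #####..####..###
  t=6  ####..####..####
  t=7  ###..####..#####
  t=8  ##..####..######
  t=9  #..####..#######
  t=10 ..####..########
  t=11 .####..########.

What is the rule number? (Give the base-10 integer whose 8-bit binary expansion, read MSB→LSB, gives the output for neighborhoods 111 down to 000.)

139

  ### -> #   bit 7 = 1  t=0,i=8
  ##. -> .   bit 6 = 0  t=0,i=9
  #.# -> .   bit 5 = 0  t=0,i=0
  #.. -> .   bit 4 = 0  t=0,i=2
  .## -> #   bit 3 = 1  t=0,i=7
  .#. -> .   bit 2 = 0  t=0,i=1
  ..# -> #   bit 1 = 1  t=0,i=6
  ... -> #   bit 0 = 1  t=0,i=3
  bits 10001011 = 139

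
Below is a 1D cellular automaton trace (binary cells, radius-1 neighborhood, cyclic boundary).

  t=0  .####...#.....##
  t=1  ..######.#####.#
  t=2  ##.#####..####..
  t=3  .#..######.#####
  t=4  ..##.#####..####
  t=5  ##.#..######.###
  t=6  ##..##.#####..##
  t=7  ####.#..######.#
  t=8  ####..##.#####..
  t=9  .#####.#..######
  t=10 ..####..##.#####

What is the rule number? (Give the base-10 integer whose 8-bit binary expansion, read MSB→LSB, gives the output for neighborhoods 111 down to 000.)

  nb ###: next=#  (t=0,i=2, bit7=1)
  nb ##.: next=#  (t=0,i=4, bit6=1)
  nb #.#: next=.  (t=0,i=0, bit5=0)
  nb #..: next=#  (t=0,i=5, bit4=1)
  nb .##: next=.  (t=0,i=1, bit3=0)
  nb .#.: next=.  (t=0,i=8, bit2=0)
  nb ..#: next=#  (t=0,i=7, bit1=1)
  nb ...: next=#  (t=0,i=6, bit0=1)
  bits 11010011 = 211

211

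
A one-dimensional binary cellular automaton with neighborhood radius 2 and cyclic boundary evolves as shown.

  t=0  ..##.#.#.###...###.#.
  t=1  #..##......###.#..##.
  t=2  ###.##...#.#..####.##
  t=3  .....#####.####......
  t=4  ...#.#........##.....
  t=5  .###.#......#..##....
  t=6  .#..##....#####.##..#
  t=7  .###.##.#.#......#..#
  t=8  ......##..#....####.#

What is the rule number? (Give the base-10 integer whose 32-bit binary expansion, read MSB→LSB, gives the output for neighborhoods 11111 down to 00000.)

  #####|.  b31=0 t=2,i=0
  ####.|.  b30=0 t=2,i=1
  ###.#|.  b29=0 t=0,i=17
  ###..|#  b28=1 t=0,i=11
  ##.##|.  b27=0 t=2,i=3
  ##.#.|#  b26=1 t=0,i=4
  ##..#|.  b25=0 t=6,i=18
  ##...|#  b24=1 t=0,i=12
  #.###|.  b23=0 t=0,i=9
  #.##.|.  b22=0 t=2,i=4
  #.#.#|.  b21=0 t=0,i=5
  #.#..|#  b20=1 t=0,i=19
  #..##|#  b19=1 t=1,i=2
  #..#.|.  b18=0 t=6,i=19
  #...#|#  b17=1 t=0,i=0
  #....|.  b16=0 t=1,i=6
  .####|.  b15=0 t=2,i=15
  .###.|.  b14=0 t=0,i=10
  .##.#|#  b13=1 t=0,i=3
  .##..|#  b12=1 t=1,i=4
  .#.##|.  b11=0 t=0,i=8
  .#.#.|.  b10=0 t=0,i=6
  .#..#|#  b9=1 t=1,i=1
  .#...|.  b8=0 t=0,i=20
  ..###|#  b7=1 t=0,i=15
  ..##.|.  b6=0 t=0,i=2
  ..#.#|#  b5=1 t=2,i=9
  ..#..|#  b4=1 t=5,i=12
  ...##|.  b3=0 t=0,i=1
  ...#.|#  b2=1 t=2,i=8
  ....#|#  b1=1 t=1,i=9
  .....|.  b0=0 t=1,i=7
  bits 00010101000110100011001010110110 = 354038454

354038454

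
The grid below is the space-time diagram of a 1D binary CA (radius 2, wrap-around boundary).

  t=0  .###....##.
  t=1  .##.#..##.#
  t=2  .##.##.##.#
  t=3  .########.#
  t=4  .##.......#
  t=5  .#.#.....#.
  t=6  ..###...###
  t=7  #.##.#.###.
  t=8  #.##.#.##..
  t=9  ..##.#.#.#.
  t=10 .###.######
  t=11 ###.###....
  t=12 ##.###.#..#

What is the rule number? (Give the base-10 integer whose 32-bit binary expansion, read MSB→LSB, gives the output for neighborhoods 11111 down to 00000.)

  #####|.  b31=0 t=3,i=3
  ####.|.  b30=0 t=3,i=7
  ###.#|.  b29=0 t=3,i=8
  ###..|.  b28=0 t=0,i=3
  ##.##|#  b27=1 t=2,i=3
  ##.#.|.  b26=0 t=1,i=3
  ##..#|#  b25=1 t=0,i=10
  ##...|#  b24=1 t=0,i=4
  #.###|#  b23=1 t=3,i=1
  #.##.|#  b22=1 t=1,i=1
  #.#.#|#  b21=1 t=1,i=10
  #.#..|#  b20=1 t=1,i=4
  #..##|.  b19=0 t=0,i=0
  #..#.|.  b18=0 t=5,i=0
  #...#|.  b17=0 t=6,i=6
  #....|.  b16=0 t=0,i=5
  .####|#  b15=1 t=3,i=2
  .###.|#  b14=1 t=0,i=2
  .##.#|#  b13=1 t=1,i=2
  .##..|.  b12=0 t=0,i=9
  .#.##|.  b11=0 t=1,i=0
  .#.#.|#  b10=1 t=5,i=2
  .#..#|#  b9=1 t=1,i=5
  .#...|#  b8=1 t=5,i=4
  ..###|#  b7=1 t=0,i=1
  ..##.|#  b6=1 t=0,i=8
  ..#.#|.  b5=0 t=4,i=10
  ..#..|#  b4=1 t=5,i=9
  ...##|#  b3=1 t=0,i=7
  ...#.|#  b2=1 t=4,i=9
  ....#|.  b1=0 t=0,i=6
  .....|.  b0=0 t=4,i=5
  bits 00001011111100001110011111011100 = 200337372

200337372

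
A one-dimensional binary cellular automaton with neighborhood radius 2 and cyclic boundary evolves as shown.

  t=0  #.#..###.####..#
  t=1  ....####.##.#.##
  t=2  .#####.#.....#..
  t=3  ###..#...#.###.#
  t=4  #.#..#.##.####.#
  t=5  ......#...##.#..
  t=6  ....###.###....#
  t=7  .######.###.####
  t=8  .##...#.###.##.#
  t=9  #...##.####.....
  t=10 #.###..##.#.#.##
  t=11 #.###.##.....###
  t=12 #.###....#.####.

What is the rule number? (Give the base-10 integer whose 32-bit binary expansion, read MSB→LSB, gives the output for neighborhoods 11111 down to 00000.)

  [31] ##### => .  t=2,i=3
  [30] ####. => .  t=0,i=11
  [29] ###.# => #  t=0,i=7
  [28] ###.. => #  t=0,i=12
  [27] ##.## => .  t=0,i=8
  [26] ##.#. => .  t=0,i=1
  [25] ##..# => .  t=0,i=13
  [24] ##... => .  t=1,i=0
  [23] #.### => #  t=0,i=9
  [22] #.##. => .  t=1,i=9
  [21] #.#.# => .  t=1,i=12
  [20] #.#.. => .  t=0,i=2
  [19] #..## => #  t=0,i=4
  [18] #..#. => .  t=3,i=4
  [17] #...# => #  t=2,i=15
  [16] #.... => #  t=1,i=1
  [15] .#### => #  t=0,i=10
  [14] .###. => #  t=0,i=6
  [13] .##.# => .  t=0,i=0
  [12] .##.. => .  t=1,i=15
  [11] .#.## => #  t=1,i=13
  [10] .#.#. => .  t=10,i=11
  [9] .#..# => .  t=0,i=3
  [8] .#... => .  t=2,i=8
  [7] ..### => #  t=0,i=5
  [6] ..##. => #  t=0,i=15
  [5] ..#.# => .  t=3,i=9
  [4] ..#.. => #  t=2,i=13
  [3] ...## => #  t=1,i=3
  [2] ...#. => #  t=2,i=12
  [1] ....# => #  t=1,i=2
  [0] ..... => .  t=2,i=10
  bits 00110000100010111100100011011110 = 814467294

814467294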